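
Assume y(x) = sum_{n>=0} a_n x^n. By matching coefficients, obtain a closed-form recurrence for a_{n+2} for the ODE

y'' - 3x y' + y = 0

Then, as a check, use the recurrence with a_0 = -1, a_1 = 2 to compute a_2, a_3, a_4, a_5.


Substitute y = sum_n a_n x^n.
y''(x) has coefficient (n+2)(n+1) a_{n+2} at x^n;
-3 x y'(x) has coefficient -3 n a_n at x^n (shift);
y(x) has coefficient 1 a_n at x^n.
Matching x^n: (n+2)(n+1) a_{n+2} + (-3n + 1) a_n = 0.
Thus a_{n+2} = (3n - 1) / ((n+1)(n+2)) * a_n.

Check with a_0 = -1, a_1 = 2 (apply the recurrence for n = 0, 1, 2, 3): a_0 = -1, a_1 = 2, a_2 = 1/2, a_3 = 2/3, a_4 = 5/24, a_5 = 4/15.

a_(n+2) = (3n - 1) / ((n+1)(n+2)) * a_n; check: a_0 = -1, a_1 = 2, a_2 = 1/2, a_3 = 2/3, a_4 = 5/24, a_5 = 4/15


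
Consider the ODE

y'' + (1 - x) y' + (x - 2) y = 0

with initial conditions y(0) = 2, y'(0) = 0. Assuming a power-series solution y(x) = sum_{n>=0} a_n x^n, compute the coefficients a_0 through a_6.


Ansatz: y(x) = sum_{n>=0} a_n x^n, so y'(x) = sum_{n>=1} n a_n x^(n-1) and y''(x) = sum_{n>=2} n(n-1) a_n x^(n-2).
Substitute into P(x) y'' + Q(x) y' + R(x) y = 0 with P(x) = 1, Q(x) = 1 - x, R(x) = x - 2, and match powers of x.
Initial conditions: a_0 = 2, a_1 = 0.
Setting the coefficient of each power of x to zero and solving order by order (substituting the coefficients already found):
  x^0: 2 a_2 + a_1 - 2 a_0 = 0  ->  2 a_2 = -a_1 + 2 a_0 = 4  ->  a_2 = 2
  x^1: 6 a_3 + 2 a_2 - 3 a_1 + a_0 = 0  ->  6 a_3 = -2 a_2 + 3 a_1 - a_0 = -6  ->  a_3 = -1
  x^2: 12 a_4 + 3 a_3 - 4 a_2 + a_1 = 0  ->  12 a_4 = -3 a_3 + 4 a_2 - a_1 = 11  ->  a_4 = 11/12
  x^3: 20 a_5 + 4 a_4 - 5 a_3 + a_2 = 0  ->  20 a_5 = -4 a_4 + 5 a_3 - a_2 = -32/3  ->  a_5 = -8/15
  x^4: 30 a_6 + 5 a_5 - 6 a_4 + a_3 = 0  ->  30 a_6 = -5 a_5 + 6 a_4 - a_3 = 55/6  ->  a_6 = 11/36
Truncated series: y(x) = 2 + 2 x^2 - x^3 + (11/12) x^4 - (8/15) x^5 + (11/36) x^6 + O(x^7).

a_0 = 2; a_1 = 0; a_2 = 2; a_3 = -1; a_4 = 11/12; a_5 = -8/15; a_6 = 11/36


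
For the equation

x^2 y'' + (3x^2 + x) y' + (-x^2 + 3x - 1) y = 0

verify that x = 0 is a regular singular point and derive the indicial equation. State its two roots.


Divide by x^2 to reach normal form y'' + P_1(x) y' + P_2(x) y = 0 with P_1(x) = 3 + 1/x and P_2(x) = -1 + 3/x - 1/x^2.
x = 0 is a singular point because the y'-coefficient 3 + 1/x has a pole at x = 0 and the y-coefficient -1 + 3/x - 1/x^2 has a pole at x = 0.
It is a regular singular point because x P_1(x) = p(x) = 3x + 1 and x^2 P_2(x) = q(x) = -x^2 + 3x - 1 are polynomials, hence analytic at x = 0.
p(0) = 1,  q(0) = -1.
Indicial equation: r(r-1) + p(0) r + q(0) = 0, i.e. r^2 + (p(0) - 1) r + q(0) = 0, i.e. r^2 - 1 = 0.
Discriminant: (0)^2 - 4(-1) = 4, so r = (0 ± 2)/2.
Solving: r_1 = 1, r_2 = -1.

indicial: r^2 - 1 = 0; roots r_1 = 1, r_2 = -1


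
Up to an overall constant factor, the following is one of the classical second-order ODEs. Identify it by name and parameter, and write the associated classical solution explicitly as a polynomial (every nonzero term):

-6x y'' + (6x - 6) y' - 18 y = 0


All three coefficients share the factor -6; dividing through by -6 gives  x y'' + (1 - x) y' + 3 y = 0.
This matches the Laguerre equation x y'' + (1 - x) y' + n y = 0 with n = 3; the polynomial solution is L_3(x).
With y = sum_k a_k x^k, matching x^k gives (k+1)k a_{k+1} + (k+1) a_{k+1} - k a_k + n a_k = 0, i.e. (k+1)^2 a_{k+1} = (k - n) a_k = (k - 3) a_k. The right side vanishes at k = 3, so the series terminates at degree 3.
Standard normalization L_n(0) = 1 gives a_0 = 1. Work upward with a_{k+1} = (k - 3) a_k / (k+1)^2:
  a_1 = (0 - 3)(1) / 1^2 = -3/1 = -3
  a_2 = (1 - 3)(-3) / 2^2 = 6/4 = 3/2
  a_3 = (2 - 3)(3/2) / 3^2 = (-3/2)/9 = -1/6
Hence L_3(x) = -x^3/6 + 3 x^2/2 - 3 x + 1.

L_3(x); series = -x^3/6 + 3 x^2/2 - 3 x + 1


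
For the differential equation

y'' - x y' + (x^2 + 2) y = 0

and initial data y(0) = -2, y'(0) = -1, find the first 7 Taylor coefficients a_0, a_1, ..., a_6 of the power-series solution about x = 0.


Ansatz: y(x) = sum_{n>=0} a_n x^n, so y'(x) = sum_{n>=1} n a_n x^(n-1) and y''(x) = sum_{n>=2} n(n-1) a_n x^(n-2).
Substitute into P(x) y'' + Q(x) y' + R(x) y = 0 with P(x) = 1, Q(x) = -x, R(x) = x^2 + 2, and match powers of x.
Initial conditions: a_0 = -2, a_1 = -1.
Setting the coefficient of each power of x to zero and solving order by order (substituting the coefficients already found):
  x^0: 2 a_2 + 2 a_0 = 0  ->  2 a_2 = -2 a_0 = 4  ->  a_2 = 2
  x^1: 6 a_3 + a_1 = 0  ->  6 a_3 = -a_1 = 1  ->  a_3 = 1/6
  x^2: 12 a_4 + a_0 = 0  ->  12 a_4 = -a_0 = 2  ->  a_4 = 1/6
  x^3: 20 a_5 - a_3 + a_1 = 0  ->  20 a_5 = a_3 - a_1 = 7/6  ->  a_5 = 7/120
  x^4: 30 a_6 - 2 a_4 + a_2 = 0  ->  30 a_6 = 2 a_4 - a_2 = -5/3  ->  a_6 = -1/18
Truncated series: y(x) = -2 - x + 2 x^2 + (1/6) x^3 + (1/6) x^4 + (7/120) x^5 - (1/18) x^6 + O(x^7).

a_0 = -2; a_1 = -1; a_2 = 2; a_3 = 1/6; a_4 = 1/6; a_5 = 7/120; a_6 = -1/18


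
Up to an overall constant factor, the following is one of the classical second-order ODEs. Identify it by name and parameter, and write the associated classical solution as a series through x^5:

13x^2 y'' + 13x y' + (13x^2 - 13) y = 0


All three coefficients share the factor 13; dividing through by 13 gives  x^2 y'' + x y' + (x^2 - 1) y = 0.
This matches the Bessel equation x^2 y'' + x y' + (x^2 - nu^2) y = 0 with nu^2 = 1, so nu = 1; the solution bounded at x = 0 is J_1(x).
Frobenius at x = 0: indicial roots ±nu; for r = nu the recurrence k(k + 2nu) c_k = -c_{k-2} gives the standard series J_nu(x) = sum_{k>=0} (-1)^k / (k! (k+nu)!) (x/2)^(2k+nu). Evaluate the first 3 terms:
  k = 0: (-1)^0 / (0! * 1! * 2^1) x^1 = 1/(1*1*2) x^1 = (1/2) x^1
  k = 1: (-1)^1 / (1! * 2! * 2^3) x^3 = -1/(1*2*8) x^3 = (-1/16) x^3
  k = 2: (-1)^2 / (2! * 3! * 2^5) x^5 = 1/(2*6*32) x^5 = (1/384) x^5
Hence J_1(x) = x^5/384 - x^3/16 + x/2 + ....

J_1(x); series = x^5/384 - x^3/16 + x/2


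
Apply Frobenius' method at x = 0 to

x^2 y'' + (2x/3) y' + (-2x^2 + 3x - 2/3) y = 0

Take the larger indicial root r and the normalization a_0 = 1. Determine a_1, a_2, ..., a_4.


Write in Frobenius form y'' + (p(x)/x) y' + (q(x)/x^2) y = 0:
  p(x) = 2/3,  q(x) = -2x^2 + 3x - 2/3.
Indicial equation: r(r-1) + (2/3) r + (-2/3) = 0 -> roots r_1 = 1, r_2 = -2/3.
Take r = r_1 = 1. Let y(x) = x^r sum_{n>=0} a_n x^n with a_0 = 1.
Substitute y = x^r sum a_n x^n and match x^{r+n}. The recurrence is
  D(n) a_n + 3 a_{n-1} - 2 a_{n-2} = 0,  where D(n) = (r+n)(r+n-1) + (2/3)(r+n) + (-2/3).
  a_n = [-3 a_{n-1} + 2 a_{n-2}] / D(n).
Since the indicial polynomial factors as (r - r_1)(r - r_2), D(n) = (r_1 + n - r_1)(r_1 + n - r_2) = n(n + 5/3).
Evaluating step by step (a_0 = 1):
  n = 1: D(1) = 1(1 + 5/3) = 8/3; numerator = -3(1) = -3; a_1 = (-3)/(8/3) = -9/8
  n = 2: D(2) = 2(2 + 5/3) = 22/3; numerator = -3(-9/8) + 2(1) = 43/8; a_2 = (43/8)/(22/3) = 129/176
  n = 3: D(3) = 3(3 + 5/3) = 14; numerator = -3(129/176) + 2(-9/8) = -783/176; a_3 = (-783/176)/(14) = -783/2464
  n = 4: D(4) = 4(4 + 5/3) = 68/3; numerator = -3(-783/2464) + 2(129/176) = 5961/2464; a_4 = (5961/2464)/(68/3) = 17883/167552

r = 1; a_0 = 1; a_1 = -9/8; a_2 = 129/176; a_3 = -783/2464; a_4 = 17883/167552


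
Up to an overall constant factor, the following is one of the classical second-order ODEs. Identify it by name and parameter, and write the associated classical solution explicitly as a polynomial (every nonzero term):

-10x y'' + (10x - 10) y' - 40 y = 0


All three coefficients share the factor -10; dividing through by -10 gives  x y'' + (1 - x) y' + 4 y = 0.
This matches the Laguerre equation x y'' + (1 - x) y' + n y = 0 with n = 4; the polynomial solution is L_4(x).
With y = sum_k a_k x^k, matching x^k gives (k+1)k a_{k+1} + (k+1) a_{k+1} - k a_k + n a_k = 0, i.e. (k+1)^2 a_{k+1} = (k - n) a_k = (k - 4) a_k. The right side vanishes at k = 4, so the series terminates at degree 4.
Standard normalization L_n(0) = 1 gives a_0 = 1. Work upward with a_{k+1} = (k - 4) a_k / (k+1)^2:
  a_1 = (0 - 4)(1) / 1^2 = -4/1 = -4
  a_2 = (1 - 4)(-4) / 2^2 = 12/4 = 3
  a_3 = (2 - 4)(3) / 3^2 = -6/9 = -2/3
  a_4 = (3 - 4)(-2/3) / 4^2 = (2/3)/16 = 1/24
Hence L_4(x) = x^4/24 - 2 x^3/3 + 3 x^2 - 4 x + 1.

L_4(x); series = x^4/24 - 2 x^3/3 + 3 x^2 - 4 x + 1


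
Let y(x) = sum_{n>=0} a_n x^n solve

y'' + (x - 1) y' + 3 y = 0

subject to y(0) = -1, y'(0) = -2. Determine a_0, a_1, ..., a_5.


Ansatz: y(x) = sum_{n>=0} a_n x^n, so y'(x) = sum_{n>=1} n a_n x^(n-1) and y''(x) = sum_{n>=2} n(n-1) a_n x^(n-2).
Substitute into P(x) y'' + Q(x) y' + R(x) y = 0 with P(x) = 1, Q(x) = x - 1, R(x) = 3, and match powers of x.
Initial conditions: a_0 = -1, a_1 = -2.
Setting the coefficient of each power of x to zero and solving order by order (substituting the coefficients already found):
  x^0: 2 a_2 - a_1 + 3 a_0 = 0  ->  2 a_2 = a_1 - 3 a_0 = 1  ->  a_2 = 1/2
  x^1: 6 a_3 - 2 a_2 + 4 a_1 = 0  ->  6 a_3 = 2 a_2 - 4 a_1 = 9  ->  a_3 = 3/2
  x^2: 12 a_4 - 3 a_3 + 5 a_2 = 0  ->  12 a_4 = 3 a_3 - 5 a_2 = 2  ->  a_4 = 1/6
  x^3: 20 a_5 - 4 a_4 + 6 a_3 = 0  ->  20 a_5 = 4 a_4 - 6 a_3 = -25/3  ->  a_5 = -5/12
Truncated series: y(x) = -1 - 2 x + (1/2) x^2 + (3/2) x^3 + (1/6) x^4 - (5/12) x^5 + O(x^6).

a_0 = -1; a_1 = -2; a_2 = 1/2; a_3 = 3/2; a_4 = 1/6; a_5 = -5/12


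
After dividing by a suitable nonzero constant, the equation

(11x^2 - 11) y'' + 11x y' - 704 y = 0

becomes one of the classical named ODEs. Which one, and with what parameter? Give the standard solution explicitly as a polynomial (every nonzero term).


All three coefficients share the factor -11; dividing through by -11 gives  (1 - x^2) y'' - x y' + 64 y = 0.
This matches the Chebyshev equation (1 - x^2) y'' - x y' + n^2 y = 0 (note the -x y' term, not -2x y') with n^2 = 64, so n = 8; the polynomial solution is T_8(x).
With y = sum_k a_k x^k, matching x^k gives (k+2)(k+1) a_{k+2} = (k^2 - n^2) a_k = (k - 8)(k + 8) a_k. The right side vanishes at k = 8, so the series with the parity of 8 terminates at degree 8.
Standard normalization: leading coefficient of T_n is 2^(n-1), so a_8 = 2^7 = 128. Work downward with a_k = (k+1)(k+2) a_{k+2} / ((k - 8)(k + 8)):
  a_6 = (7)(8)(128) / ((6 - 8)(6 + 8)) = 7168/(-28) = -256
  a_4 = (5)(6)(-256) / ((4 - 8)(4 + 8)) = -7680/(-48) = 160
  a_2 = (3)(4)(160) / ((2 - 8)(2 + 8)) = 1920/(-60) = -32
  a_0 = (1)(2)(-32) / ((0 - 8)(0 + 8)) = -64/(-64) = 1
Hence T_8(x) = 128 x^8 - 256 x^6 + 160 x^4 - 32 x^2 + 1.

T_8(x); series = 128 x^8 - 256 x^6 + 160 x^4 - 32 x^2 + 1


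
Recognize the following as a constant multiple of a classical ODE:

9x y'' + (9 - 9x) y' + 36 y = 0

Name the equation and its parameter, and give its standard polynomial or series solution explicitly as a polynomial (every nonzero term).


All three coefficients share the factor 9; dividing through by 9 gives  x y'' + (1 - x) y' + 4 y = 0.
This matches the Laguerre equation x y'' + (1 - x) y' + n y = 0 with n = 4; the polynomial solution is L_4(x).
With y = sum_k a_k x^k, matching x^k gives (k+1)k a_{k+1} + (k+1) a_{k+1} - k a_k + n a_k = 0, i.e. (k+1)^2 a_{k+1} = (k - n) a_k = (k - 4) a_k. The right side vanishes at k = 4, so the series terminates at degree 4.
Standard normalization L_n(0) = 1 gives a_0 = 1. Work upward with a_{k+1} = (k - 4) a_k / (k+1)^2:
  a_1 = (0 - 4)(1) / 1^2 = -4/1 = -4
  a_2 = (1 - 4)(-4) / 2^2 = 12/4 = 3
  a_3 = (2 - 4)(3) / 3^2 = -6/9 = -2/3
  a_4 = (3 - 4)(-2/3) / 4^2 = (2/3)/16 = 1/24
Hence L_4(x) = x^4/24 - 2 x^3/3 + 3 x^2 - 4 x + 1.

L_4(x); series = x^4/24 - 2 x^3/3 + 3 x^2 - 4 x + 1


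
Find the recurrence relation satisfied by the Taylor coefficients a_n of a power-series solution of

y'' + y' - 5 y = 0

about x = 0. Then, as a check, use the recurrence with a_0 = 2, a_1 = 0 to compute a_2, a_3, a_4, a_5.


Substitute y = sum_n a_n x^n.
y''(x) has coefficient (n+2)(n+1) a_{n+2} at x^n;
y'(x) has coefficient (n+1) a_{n+1} at x^n;
-5 y(x) has coefficient -5 a_n at x^n.
Matching x^n: (n+2)(n+1) a_{n+2} + (n+1) a_{n+1} - 5 a_n = 0.
Thus a_{n+2} = [-(n+1) a_{n+1} + 5 a_n] / ((n+1)(n+2)).

Check with a_0 = 2, a_1 = 0 (apply the recurrence for n = 0, 1, 2, 3): a_0 = 2, a_1 = 0, a_2 = 5, a_3 = -5/3, a_4 = 5/2, a_5 = -11/12.

a_(n+2) = [-(n+1) a_(n+1) + 5 a_n] / ((n+1)(n+2)); check: a_0 = 2, a_1 = 0, a_2 = 5, a_3 = -5/3, a_4 = 5/2, a_5 = -11/12


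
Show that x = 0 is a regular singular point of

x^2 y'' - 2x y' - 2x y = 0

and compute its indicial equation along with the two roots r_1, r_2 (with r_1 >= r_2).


Divide by x^2 to reach normal form y'' + P_1(x) y' + P_2(x) y = 0 with P_1(x) = -2/x and P_2(x) = -2/x.
x = 0 is a singular point because the y'-coefficient -2/x has a pole at x = 0 and the y-coefficient -2/x has a pole at x = 0.
It is a regular singular point because x P_1(x) = p(x) = -2 and x^2 P_2(x) = q(x) = -2x are polynomials, hence analytic at x = 0.
p(0) = -2,  q(0) = 0.
Indicial equation: r(r-1) + p(0) r + q(0) = 0, i.e. r^2 + (p(0) - 1) r + q(0) = 0, i.e. r^2 - 3 r = 0.
Discriminant: (-3)^2 - 4(0) = 9, so r = (3 ± 3)/2.
Solving: r_1 = 3, r_2 = 0.

indicial: r^2 - 3 r = 0; roots r_1 = 3, r_2 = 0


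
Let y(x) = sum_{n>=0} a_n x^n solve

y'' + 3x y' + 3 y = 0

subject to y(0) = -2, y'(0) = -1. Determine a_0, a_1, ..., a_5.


Ansatz: y(x) = sum_{n>=0} a_n x^n, so y'(x) = sum_{n>=1} n a_n x^(n-1) and y''(x) = sum_{n>=2} n(n-1) a_n x^(n-2).
Substitute into P(x) y'' + Q(x) y' + R(x) y = 0 with P(x) = 1, Q(x) = 3x, R(x) = 3, and match powers of x.
Initial conditions: a_0 = -2, a_1 = -1.
Setting the coefficient of each power of x to zero and solving order by order (substituting the coefficients already found):
  x^0: 2 a_2 + 3 a_0 = 0  ->  2 a_2 = -3 a_0 = 6  ->  a_2 = 3
  x^1: 6 a_3 + 6 a_1 = 0  ->  6 a_3 = -6 a_1 = 6  ->  a_3 = 1
  x^2: 12 a_4 + 9 a_2 = 0  ->  12 a_4 = -9 a_2 = -27  ->  a_4 = -9/4
  x^3: 20 a_5 + 12 a_3 = 0  ->  20 a_5 = -12 a_3 = -12  ->  a_5 = -3/5
Truncated series: y(x) = -2 - x + 3 x^2 + x^3 - (9/4) x^4 - (3/5) x^5 + O(x^6).

a_0 = -2; a_1 = -1; a_2 = 3; a_3 = 1; a_4 = -9/4; a_5 = -3/5


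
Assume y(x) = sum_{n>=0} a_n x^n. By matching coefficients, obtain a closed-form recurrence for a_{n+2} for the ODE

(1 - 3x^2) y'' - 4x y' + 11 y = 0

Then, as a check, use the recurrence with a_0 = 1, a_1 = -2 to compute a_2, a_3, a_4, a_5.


Substitute y = sum_n a_n x^n.
(1 - 3 x^2) y'' contributes (n+2)(n+1) a_{n+2} - 3 n(n-1) a_n at x^n.
-4 x y'(x) contributes -4 n a_n at x^n.
11 y(x) contributes 11 a_n at x^n.
Matching x^n: (n+2)(n+1) a_{n+2} + (-3 n(n-1) - 4 n + 11) a_n = 0.
Thus a_{n+2} = (3 n(n-1) + 4 n - 11) / ((n+1)(n+2)) * a_n.

Check with a_0 = 1, a_1 = -2 (apply the recurrence for n = 0, 1, 2, 3): a_0 = 1, a_1 = -2, a_2 = -11/2, a_3 = 7/3, a_4 = -11/8, a_5 = 133/60.

a_(n+2) = (3 n(n-1) + 4 n - 11) / ((n+1)(n+2)) * a_n; check: a_0 = 1, a_1 = -2, a_2 = -11/2, a_3 = 7/3, a_4 = -11/8, a_5 = 133/60


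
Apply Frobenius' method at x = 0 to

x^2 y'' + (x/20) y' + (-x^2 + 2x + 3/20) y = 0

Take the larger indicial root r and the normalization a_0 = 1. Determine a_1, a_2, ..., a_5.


Write in Frobenius form y'' + (p(x)/x) y' + (q(x)/x^2) y = 0:
  p(x) = 1/20,  q(x) = -x^2 + 2x + 3/20.
Indicial equation: r(r-1) + (1/20) r + (3/20) = 0 -> roots r_1 = 3/4, r_2 = 1/5.
Take r = r_1 = 3/4. Let y(x) = x^r sum_{n>=0} a_n x^n with a_0 = 1.
Substitute y = x^r sum a_n x^n and match x^{r+n}. The recurrence is
  D(n) a_n + 2 a_{n-1} - 1 a_{n-2} = 0,  where D(n) = (r+n)(r+n-1) + (1/20)(r+n) + (3/20).
  a_n = [-2 a_{n-1} + 1 a_{n-2}] / D(n).
Since the indicial polynomial factors as (r - r_1)(r - r_2), D(n) = (r_1 + n - r_1)(r_1 + n - r_2) = n(n + 11/20).
Evaluating step by step (a_0 = 1):
  n = 1: D(1) = 1(1 + 11/20) = 31/20; numerator = -2(1) = -2; a_1 = (-2)/(31/20) = -40/31
  n = 2: D(2) = 2(2 + 11/20) = 51/10; numerator = -2(-40/31) + 1(1) = 111/31; a_2 = (111/31)/(51/10) = 370/527
  n = 3: D(3) = 3(3 + 11/20) = 213/20; numerator = -2(370/527) + 1(-40/31) = -1420/527; a_3 = (-1420/527)/(213/20) = -400/1581
  n = 4: D(4) = 4(4 + 11/20) = 91/5; numerator = -2(-400/1581) + 1(370/527) = 1910/1581; a_4 = (1910/1581)/(91/5) = 9550/143871
  n = 5: D(5) = 5(5 + 11/20) = 111/4; numerator = -2(9550/143871) + 1(-400/1581) = -18500/47957; a_5 = (-18500/47957)/(111/4) = -2000/143871

r = 3/4; a_0 = 1; a_1 = -40/31; a_2 = 370/527; a_3 = -400/1581; a_4 = 9550/143871; a_5 = -2000/143871


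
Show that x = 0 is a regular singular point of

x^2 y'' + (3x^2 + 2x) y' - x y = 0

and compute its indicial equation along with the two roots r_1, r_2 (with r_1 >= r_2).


Divide by x^2 to reach normal form y'' + P_1(x) y' + P_2(x) y = 0 with P_1(x) = 3 + 2/x and P_2(x) = -1/x.
x = 0 is a singular point because the y'-coefficient 3 + 2/x has a pole at x = 0 and the y-coefficient -1/x has a pole at x = 0.
It is a regular singular point because x P_1(x) = p(x) = 3x + 2 and x^2 P_2(x) = q(x) = -x are polynomials, hence analytic at x = 0.
p(0) = 2,  q(0) = 0.
Indicial equation: r(r-1) + p(0) r + q(0) = 0, i.e. r^2 + (p(0) - 1) r + q(0) = 0, i.e. r^2 + 1 r = 0.
Discriminant: (1)^2 - 4(0) = 1, so r = (-1 ± 1)/2.
Solving: r_1 = 0, r_2 = -1.

indicial: r^2 + 1 r = 0; roots r_1 = 0, r_2 = -1


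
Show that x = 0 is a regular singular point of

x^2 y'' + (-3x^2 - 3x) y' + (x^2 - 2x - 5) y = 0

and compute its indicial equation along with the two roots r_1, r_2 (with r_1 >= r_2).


Divide by x^2 to reach normal form y'' + P_1(x) y' + P_2(x) y = 0 with P_1(x) = -3 - 3/x and P_2(x) = 1 - 2/x - 5/x^2.
x = 0 is a singular point because the y'-coefficient -3 - 3/x has a pole at x = 0 and the y-coefficient 1 - 2/x - 5/x^2 has a pole at x = 0.
It is a regular singular point because x P_1(x) = p(x) = -3x - 3 and x^2 P_2(x) = q(x) = x^2 - 2x - 5 are polynomials, hence analytic at x = 0.
p(0) = -3,  q(0) = -5.
Indicial equation: r(r-1) + p(0) r + q(0) = 0, i.e. r^2 + (p(0) - 1) r + q(0) = 0, i.e. r^2 - 4 r - 5 = 0.
Discriminant: (-4)^2 - 4(-5) = 36, so r = (4 ± 6)/2.
Solving: r_1 = 5, r_2 = -1.

indicial: r^2 - 4 r - 5 = 0; roots r_1 = 5, r_2 = -1


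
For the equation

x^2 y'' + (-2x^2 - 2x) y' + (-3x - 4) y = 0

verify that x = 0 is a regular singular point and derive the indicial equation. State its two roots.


Divide by x^2 to reach normal form y'' + P_1(x) y' + P_2(x) y = 0 with P_1(x) = -2 - 2/x and P_2(x) = -3/x - 4/x^2.
x = 0 is a singular point because the y'-coefficient -2 - 2/x has a pole at x = 0 and the y-coefficient -3/x - 4/x^2 has a pole at x = 0.
It is a regular singular point because x P_1(x) = p(x) = -2x - 2 and x^2 P_2(x) = q(x) = -3x - 4 are polynomials, hence analytic at x = 0.
p(0) = -2,  q(0) = -4.
Indicial equation: r(r-1) + p(0) r + q(0) = 0, i.e. r^2 + (p(0) - 1) r + q(0) = 0, i.e. r^2 - 3 r - 4 = 0.
Discriminant: (-3)^2 - 4(-4) = 25, so r = (3 ± 5)/2.
Solving: r_1 = 4, r_2 = -1.

indicial: r^2 - 3 r - 4 = 0; roots r_1 = 4, r_2 = -1


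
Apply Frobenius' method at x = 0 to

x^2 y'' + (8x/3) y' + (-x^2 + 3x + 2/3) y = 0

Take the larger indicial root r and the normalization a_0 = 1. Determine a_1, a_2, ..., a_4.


Write in Frobenius form y'' + (p(x)/x) y' + (q(x)/x^2) y = 0:
  p(x) = 8/3,  q(x) = -x^2 + 3x + 2/3.
Indicial equation: r(r-1) + (8/3) r + (2/3) = 0 -> roots r_1 = -2/3, r_2 = -1.
Take r = r_1 = -2/3. Let y(x) = x^r sum_{n>=0} a_n x^n with a_0 = 1.
Substitute y = x^r sum a_n x^n and match x^{r+n}. The recurrence is
  D(n) a_n + 3 a_{n-1} - 1 a_{n-2} = 0,  where D(n) = (r+n)(r+n-1) + (8/3)(r+n) + (2/3).
  a_n = [-3 a_{n-1} + 1 a_{n-2}] / D(n).
Since the indicial polynomial factors as (r - r_1)(r - r_2), D(n) = (r_1 + n - r_1)(r_1 + n - r_2) = n(n + 1/3).
Evaluating step by step (a_0 = 1):
  n = 1: D(1) = 1(1 + 1/3) = 4/3; numerator = -3(1) = -3; a_1 = (-3)/(4/3) = -9/4
  n = 2: D(2) = 2(2 + 1/3) = 14/3; numerator = -3(-9/4) + 1(1) = 31/4; a_2 = (31/4)/(14/3) = 93/56
  n = 3: D(3) = 3(3 + 1/3) = 10; numerator = -3(93/56) + 1(-9/4) = -405/56; a_3 = (-405/56)/(10) = -81/112
  n = 4: D(4) = 4(4 + 1/3) = 52/3; numerator = -3(-81/112) + 1(93/56) = 429/112; a_4 = (429/112)/(52/3) = 99/448

r = -2/3; a_0 = 1; a_1 = -9/4; a_2 = 93/56; a_3 = -81/112; a_4 = 99/448


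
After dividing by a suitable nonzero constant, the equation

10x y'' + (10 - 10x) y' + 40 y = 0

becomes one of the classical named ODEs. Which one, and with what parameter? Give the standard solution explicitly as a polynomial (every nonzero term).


All three coefficients share the factor 10; dividing through by 10 gives  x y'' + (1 - x) y' + 4 y = 0.
This matches the Laguerre equation x y'' + (1 - x) y' + n y = 0 with n = 4; the polynomial solution is L_4(x).
With y = sum_k a_k x^k, matching x^k gives (k+1)k a_{k+1} + (k+1) a_{k+1} - k a_k + n a_k = 0, i.e. (k+1)^2 a_{k+1} = (k - n) a_k = (k - 4) a_k. The right side vanishes at k = 4, so the series terminates at degree 4.
Standard normalization L_n(0) = 1 gives a_0 = 1. Work upward with a_{k+1} = (k - 4) a_k / (k+1)^2:
  a_1 = (0 - 4)(1) / 1^2 = -4/1 = -4
  a_2 = (1 - 4)(-4) / 2^2 = 12/4 = 3
  a_3 = (2 - 4)(3) / 3^2 = -6/9 = -2/3
  a_4 = (3 - 4)(-2/3) / 4^2 = (2/3)/16 = 1/24
Hence L_4(x) = x^4/24 - 2 x^3/3 + 3 x^2 - 4 x + 1.

L_4(x); series = x^4/24 - 2 x^3/3 + 3 x^2 - 4 x + 1


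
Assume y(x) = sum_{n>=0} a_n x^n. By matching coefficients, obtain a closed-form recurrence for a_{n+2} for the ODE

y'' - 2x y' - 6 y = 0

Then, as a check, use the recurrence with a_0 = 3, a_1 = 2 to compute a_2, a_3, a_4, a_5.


Substitute y = sum_n a_n x^n.
y''(x) has coefficient (n+2)(n+1) a_{n+2} at x^n;
-2 x y'(x) has coefficient -2 n a_n at x^n (shift);
-6 y(x) has coefficient -6 a_n at x^n.
Matching x^n: (n+2)(n+1) a_{n+2} + (-2n - 6) a_n = 0.
Thus a_{n+2} = (2n + 6) / ((n+1)(n+2)) * a_n.

Check with a_0 = 3, a_1 = 2 (apply the recurrence for n = 0, 1, 2, 3): a_0 = 3, a_1 = 2, a_2 = 9, a_3 = 8/3, a_4 = 15/2, a_5 = 8/5.

a_(n+2) = (2n + 6) / ((n+1)(n+2)) * a_n; check: a_0 = 3, a_1 = 2, a_2 = 9, a_3 = 8/3, a_4 = 15/2, a_5 = 8/5


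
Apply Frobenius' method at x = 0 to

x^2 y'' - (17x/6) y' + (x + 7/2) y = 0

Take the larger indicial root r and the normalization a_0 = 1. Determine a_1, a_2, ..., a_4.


Write in Frobenius form y'' + (p(x)/x) y' + (q(x)/x^2) y = 0:
  p(x) = -17/6,  q(x) = x + 7/2.
Indicial equation: r(r-1) + (-17/6) r + (7/2) = 0 -> roots r_1 = 7/3, r_2 = 3/2.
Take r = r_1 = 7/3. Let y(x) = x^r sum_{n>=0} a_n x^n with a_0 = 1.
Substitute y = x^r sum a_n x^n and match x^{r+n}. The recurrence is
  D(n) a_n + 1 a_{n-1} = 0,  where D(n) = (r+n)(r+n-1) + (-17/6)(r+n) + (7/2).
  a_n = -1 / D(n) * a_{n-1}.
Since the indicial polynomial factors as (r - r_1)(r - r_2), D(n) = (r_1 + n - r_1)(r_1 + n - r_2) = n(n + 5/6).
Evaluating step by step (a_0 = 1):
  n = 1: D(1) = 1(1 + 5/6) = 11/6; numerator = -1(1) = -1; a_1 = (-1)/(11/6) = -6/11
  n = 2: D(2) = 2(2 + 5/6) = 17/3; numerator = -1(-6/11) = 6/11; a_2 = (6/11)/(17/3) = 18/187
  n = 3: D(3) = 3(3 + 5/6) = 23/2; numerator = -1(18/187) = -18/187; a_3 = (-18/187)/(23/2) = -36/4301
  n = 4: D(4) = 4(4 + 5/6) = 58/3; numerator = -1(-36/4301) = 36/4301; a_4 = (36/4301)/(58/3) = 54/124729

r = 7/3; a_0 = 1; a_1 = -6/11; a_2 = 18/187; a_3 = -36/4301; a_4 = 54/124729


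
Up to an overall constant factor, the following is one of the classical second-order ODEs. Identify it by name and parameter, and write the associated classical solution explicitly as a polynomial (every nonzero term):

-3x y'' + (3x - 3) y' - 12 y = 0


All three coefficients share the factor -3; dividing through by -3 gives  x y'' + (1 - x) y' + 4 y = 0.
This matches the Laguerre equation x y'' + (1 - x) y' + n y = 0 with n = 4; the polynomial solution is L_4(x).
With y = sum_k a_k x^k, matching x^k gives (k+1)k a_{k+1} + (k+1) a_{k+1} - k a_k + n a_k = 0, i.e. (k+1)^2 a_{k+1} = (k - n) a_k = (k - 4) a_k. The right side vanishes at k = 4, so the series terminates at degree 4.
Standard normalization L_n(0) = 1 gives a_0 = 1. Work upward with a_{k+1} = (k - 4) a_k / (k+1)^2:
  a_1 = (0 - 4)(1) / 1^2 = -4/1 = -4
  a_2 = (1 - 4)(-4) / 2^2 = 12/4 = 3
  a_3 = (2 - 4)(3) / 3^2 = -6/9 = -2/3
  a_4 = (3 - 4)(-2/3) / 4^2 = (2/3)/16 = 1/24
Hence L_4(x) = x^4/24 - 2 x^3/3 + 3 x^2 - 4 x + 1.

L_4(x); series = x^4/24 - 2 x^3/3 + 3 x^2 - 4 x + 1


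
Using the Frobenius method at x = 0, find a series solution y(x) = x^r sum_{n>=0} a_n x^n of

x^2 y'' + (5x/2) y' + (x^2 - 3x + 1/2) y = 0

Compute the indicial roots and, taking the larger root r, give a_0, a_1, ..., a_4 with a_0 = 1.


Write in Frobenius form y'' + (p(x)/x) y' + (q(x)/x^2) y = 0:
  p(x) = 5/2,  q(x) = x^2 - 3x + 1/2.
Indicial equation: r(r-1) + (5/2) r + (1/2) = 0 -> roots r_1 = -1/2, r_2 = -1.
Take r = r_1 = -1/2. Let y(x) = x^r sum_{n>=0} a_n x^n with a_0 = 1.
Substitute y = x^r sum a_n x^n and match x^{r+n}. The recurrence is
  D(n) a_n - 3 a_{n-1} + 1 a_{n-2} = 0,  where D(n) = (r+n)(r+n-1) + (5/2)(r+n) + (1/2).
  a_n = [3 a_{n-1} - 1 a_{n-2}] / D(n).
Since the indicial polynomial factors as (r - r_1)(r - r_2), D(n) = (r_1 + n - r_1)(r_1 + n - r_2) = n(n + 1/2).
Evaluating step by step (a_0 = 1):
  n = 1: D(1) = 1(1 + 1/2) = 3/2; numerator = 3(1) = 3; a_1 = (3)/(3/2) = 2
  n = 2: D(2) = 2(2 + 1/2) = 5; numerator = 3(2) - 1(1) = 5; a_2 = (5)/(5) = 1
  n = 3: D(3) = 3(3 + 1/2) = 21/2; numerator = 3(1) - 1(2) = 1; a_3 = (1)/(21/2) = 2/21
  n = 4: D(4) = 4(4 + 1/2) = 18; numerator = 3(2/21) - 1(1) = -5/7; a_4 = (-5/7)/(18) = -5/126

r = -1/2; a_0 = 1; a_1 = 2; a_2 = 1; a_3 = 2/21; a_4 = -5/126


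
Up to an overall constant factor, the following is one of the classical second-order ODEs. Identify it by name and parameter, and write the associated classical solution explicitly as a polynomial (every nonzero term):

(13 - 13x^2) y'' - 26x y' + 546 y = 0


All three coefficients share the factor 13; dividing through by 13 gives  (1 - x^2) y'' - 2x y' + 42 y = 0.
This matches the Legendre equation (1 - x^2) y'' - 2x y' + n(n+1) y = 0 (note the -2x y' term) with n(n+1) = 42, so n = 6; the polynomial solution is P_6(x).
With y = sum_k a_k x^k, matching x^k gives (k+2)(k+1) a_{k+2} = [k(k+1) - n(n+1)] a_k = (k - 6)(k + 7) a_k. The right side vanishes at k = 6, so the series with the parity of 6 terminates at degree 6.
Standard normalization (P_n(1) = 1): leading coefficient (2n)!/(2^n (n!)^2) = 479001600/(64*518400) = 231/16, so a_6 = 231/16. Work downward with a_k = (k+1)(k+2) a_{k+2} / ((k - 6)(k + 7)):
  a_4 = (5)(6)(231/16) / ((4 - 6)(4 + 7)) = (3465/8)/(-22) = -315/16
  a_2 = (3)(4)(-315/16) / ((2 - 6)(2 + 7)) = (-945/4)/(-36) = 105/16
  a_0 = (1)(2)(105/16) / ((0 - 6)(0 + 7)) = (105/8)/(-42) = -5/16
Hence P_6(x) = 231 x^6/16 - 315 x^4/16 + 105 x^2/16 - 5/16.

P_6(x); series = 231 x^6/16 - 315 x^4/16 + 105 x^2/16 - 5/16


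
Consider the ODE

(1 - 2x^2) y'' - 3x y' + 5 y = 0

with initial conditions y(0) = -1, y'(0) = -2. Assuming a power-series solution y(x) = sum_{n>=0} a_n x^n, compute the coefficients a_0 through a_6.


Ansatz: y(x) = sum_{n>=0} a_n x^n, so y'(x) = sum_{n>=1} n a_n x^(n-1) and y''(x) = sum_{n>=2} n(n-1) a_n x^(n-2).
Substitute into P(x) y'' + Q(x) y' + R(x) y = 0 with P(x) = 1 - 2x^2, Q(x) = -3x, R(x) = 5, and match powers of x.
Initial conditions: a_0 = -1, a_1 = -2.
Setting the coefficient of each power of x to zero and solving order by order (substituting the coefficients already found):
  x^0: 2 a_2 + 5 a_0 = 0  ->  2 a_2 = -5 a_0 = 5  ->  a_2 = 5/2
  x^1: 6 a_3 + 2 a_1 = 0  ->  6 a_3 = -2 a_1 = 4  ->  a_3 = 2/3
  x^2: 12 a_4 - 5 a_2 = 0  ->  12 a_4 = 5 a_2 = 25/2  ->  a_4 = 25/24
  x^3: 20 a_5 - 16 a_3 = 0  ->  20 a_5 = 16 a_3 = 32/3  ->  a_5 = 8/15
  x^4: 30 a_6 - 31 a_4 = 0  ->  30 a_6 = 31 a_4 = 775/24  ->  a_6 = 155/144
Truncated series: y(x) = -1 - 2 x + (5/2) x^2 + (2/3) x^3 + (25/24) x^4 + (8/15) x^5 + (155/144) x^6 + O(x^7).

a_0 = -1; a_1 = -2; a_2 = 5/2; a_3 = 2/3; a_4 = 25/24; a_5 = 8/15; a_6 = 155/144


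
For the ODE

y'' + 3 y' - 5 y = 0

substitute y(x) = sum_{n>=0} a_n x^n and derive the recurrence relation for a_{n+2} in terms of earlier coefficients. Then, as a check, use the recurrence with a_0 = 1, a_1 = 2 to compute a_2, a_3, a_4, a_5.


Substitute y = sum_n a_n x^n.
y''(x) has coefficient (n+2)(n+1) a_{n+2} at x^n;
3 y'(x) has coefficient 3 (n+1) a_{n+1} at x^n;
-5 y(x) has coefficient -5 a_n at x^n.
Matching x^n: (n+2)(n+1) a_{n+2} + 3 (n+1) a_{n+1} - 5 a_n = 0.
Thus a_{n+2} = [-3 (n+1) a_{n+1} + 5 a_n] / ((n+1)(n+2)).

Check with a_0 = 1, a_1 = 2 (apply the recurrence for n = 0, 1, 2, 3): a_0 = 1, a_1 = 2, a_2 = -1/2, a_3 = 13/6, a_4 = -11/6, a_5 = 197/120.

a_(n+2) = [-3 (n+1) a_(n+1) + 5 a_n] / ((n+1)(n+2)); check: a_0 = 1, a_1 = 2, a_2 = -1/2, a_3 = 13/6, a_4 = -11/6, a_5 = 197/120


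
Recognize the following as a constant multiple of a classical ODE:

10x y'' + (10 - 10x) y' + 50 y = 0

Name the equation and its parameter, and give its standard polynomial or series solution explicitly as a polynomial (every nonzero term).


All three coefficients share the factor 10; dividing through by 10 gives  x y'' + (1 - x) y' + 5 y = 0.
This matches the Laguerre equation x y'' + (1 - x) y' + n y = 0 with n = 5; the polynomial solution is L_5(x).
With y = sum_k a_k x^k, matching x^k gives (k+1)k a_{k+1} + (k+1) a_{k+1} - k a_k + n a_k = 0, i.e. (k+1)^2 a_{k+1} = (k - n) a_k = (k - 5) a_k. The right side vanishes at k = 5, so the series terminates at degree 5.
Standard normalization L_n(0) = 1 gives a_0 = 1. Work upward with a_{k+1} = (k - 5) a_k / (k+1)^2:
  a_1 = (0 - 5)(1) / 1^2 = -5/1 = -5
  a_2 = (1 - 5)(-5) / 2^2 = 20/4 = 5
  a_3 = (2 - 5)(5) / 3^2 = -15/9 = -5/3
  a_4 = (3 - 5)(-5/3) / 4^2 = (10/3)/16 = 5/24
  a_5 = (4 - 5)(5/24) / 5^2 = (-5/24)/25 = -1/120
Hence L_5(x) = -x^5/120 + 5 x^4/24 - 5 x^3/3 + 5 x^2 - 5 x + 1.

L_5(x); series = -x^5/120 + 5 x^4/24 - 5 x^3/3 + 5 x^2 - 5 x + 1


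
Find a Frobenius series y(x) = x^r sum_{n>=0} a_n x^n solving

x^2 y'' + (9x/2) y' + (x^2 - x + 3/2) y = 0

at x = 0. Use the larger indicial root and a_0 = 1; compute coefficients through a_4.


Write in Frobenius form y'' + (p(x)/x) y' + (q(x)/x^2) y = 0:
  p(x) = 9/2,  q(x) = x^2 - x + 3/2.
Indicial equation: r(r-1) + (9/2) r + (3/2) = 0 -> roots r_1 = -1/2, r_2 = -3.
Take r = r_1 = -1/2. Let y(x) = x^r sum_{n>=0} a_n x^n with a_0 = 1.
Substitute y = x^r sum a_n x^n and match x^{r+n}. The recurrence is
  D(n) a_n - 1 a_{n-1} + 1 a_{n-2} = 0,  where D(n) = (r+n)(r+n-1) + (9/2)(r+n) + (3/2).
  a_n = [1 a_{n-1} - 1 a_{n-2}] / D(n).
Since the indicial polynomial factors as (r - r_1)(r - r_2), D(n) = (r_1 + n - r_1)(r_1 + n - r_2) = n(n + 5/2).
Evaluating step by step (a_0 = 1):
  n = 1: D(1) = 1(1 + 5/2) = 7/2; numerator = 1(1) = 1; a_1 = (1)/(7/2) = 2/7
  n = 2: D(2) = 2(2 + 5/2) = 9; numerator = 1(2/7) - 1(1) = -5/7; a_2 = (-5/7)/(9) = -5/63
  n = 3: D(3) = 3(3 + 5/2) = 33/2; numerator = 1(-5/63) - 1(2/7) = -23/63; a_3 = (-23/63)/(33/2) = -46/2079
  n = 4: D(4) = 4(4 + 5/2) = 26; numerator = 1(-46/2079) - 1(-5/63) = 17/297; a_4 = (17/297)/(26) = 17/7722

r = -1/2; a_0 = 1; a_1 = 2/7; a_2 = -5/63; a_3 = -46/2079; a_4 = 17/7722


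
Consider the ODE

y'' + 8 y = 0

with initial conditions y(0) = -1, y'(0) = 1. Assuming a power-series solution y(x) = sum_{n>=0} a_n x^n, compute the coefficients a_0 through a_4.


Ansatz: y(x) = sum_{n>=0} a_n x^n, so y'(x) = sum_{n>=1} n a_n x^(n-1) and y''(x) = sum_{n>=2} n(n-1) a_n x^(n-2).
Substitute into P(x) y'' + Q(x) y' + R(x) y = 0 with P(x) = 1, Q(x) = 0, R(x) = 8, and match powers of x.
Initial conditions: a_0 = -1, a_1 = 1.
Setting the coefficient of each power of x to zero and solving order by order (substituting the coefficients already found):
  x^0: 2 a_2 + 8 a_0 = 0  ->  2 a_2 = -8 a_0 = 8  ->  a_2 = 4
  x^1: 6 a_3 + 8 a_1 = 0  ->  6 a_3 = -8 a_1 = -8  ->  a_3 = -4/3
  x^2: 12 a_4 + 8 a_2 = 0  ->  12 a_4 = -8 a_2 = -32  ->  a_4 = -8/3
Truncated series: y(x) = -1 + x + 4 x^2 - (4/3) x^3 - (8/3) x^4 + O(x^5).

a_0 = -1; a_1 = 1; a_2 = 4; a_3 = -4/3; a_4 = -8/3


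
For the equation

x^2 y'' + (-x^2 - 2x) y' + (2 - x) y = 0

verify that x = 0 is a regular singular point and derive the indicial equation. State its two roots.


Divide by x^2 to reach normal form y'' + P_1(x) y' + P_2(x) y = 0 with P_1(x) = -1 - 2/x and P_2(x) = -1/x + 2/x^2.
x = 0 is a singular point because the y'-coefficient -1 - 2/x has a pole at x = 0 and the y-coefficient -1/x + 2/x^2 has a pole at x = 0.
It is a regular singular point because x P_1(x) = p(x) = -x - 2 and x^2 P_2(x) = q(x) = 2 - x are polynomials, hence analytic at x = 0.
p(0) = -2,  q(0) = 2.
Indicial equation: r(r-1) + p(0) r + q(0) = 0, i.e. r^2 + (p(0) - 1) r + q(0) = 0, i.e. r^2 - 3 r + 2 = 0.
Discriminant: (-3)^2 - 4(2) = 1, so r = (3 ± 1)/2.
Solving: r_1 = 2, r_2 = 1.

indicial: r^2 - 3 r + 2 = 0; roots r_1 = 2, r_2 = 1


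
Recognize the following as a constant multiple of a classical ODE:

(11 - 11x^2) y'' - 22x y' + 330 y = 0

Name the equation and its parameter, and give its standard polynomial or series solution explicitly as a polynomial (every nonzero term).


All three coefficients share the factor 11; dividing through by 11 gives  (1 - x^2) y'' - 2x y' + 30 y = 0.
This matches the Legendre equation (1 - x^2) y'' - 2x y' + n(n+1) y = 0 (note the -2x y' term) with n(n+1) = 30, so n = 5; the polynomial solution is P_5(x).
With y = sum_k a_k x^k, matching x^k gives (k+2)(k+1) a_{k+2} = [k(k+1) - n(n+1)] a_k = (k - 5)(k + 6) a_k. The right side vanishes at k = 5, so the series with the parity of 5 terminates at degree 5.
Standard normalization (P_n(1) = 1): leading coefficient (2n)!/(2^n (n!)^2) = 3628800/(32*14400) = 63/8, so a_5 = 63/8. Work downward with a_k = (k+1)(k+2) a_{k+2} / ((k - 5)(k + 6)):
  a_3 = (4)(5)(63/8) / ((3 - 5)(3 + 6)) = (315/2)/(-18) = -35/4
  a_1 = (2)(3)(-35/4) / ((1 - 5)(1 + 6)) = (-105/2)/(-28) = 15/8
Hence P_5(x) = 63 x^5/8 - 35 x^3/4 + 15 x/8.

P_5(x); series = 63 x^5/8 - 35 x^3/4 + 15 x/8


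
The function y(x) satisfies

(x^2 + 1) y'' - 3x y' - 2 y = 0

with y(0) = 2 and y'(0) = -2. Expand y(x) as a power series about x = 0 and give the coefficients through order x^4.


Ansatz: y(x) = sum_{n>=0} a_n x^n, so y'(x) = sum_{n>=1} n a_n x^(n-1) and y''(x) = sum_{n>=2} n(n-1) a_n x^(n-2).
Substitute into P(x) y'' + Q(x) y' + R(x) y = 0 with P(x) = x^2 + 1, Q(x) = -3x, R(x) = -2, and match powers of x.
Initial conditions: a_0 = 2, a_1 = -2.
Setting the coefficient of each power of x to zero and solving order by order (substituting the coefficients already found):
  x^0: 2 a_2 - 2 a_0 = 0  ->  2 a_2 = 2 a_0 = 4  ->  a_2 = 2
  x^1: 6 a_3 - 5 a_1 = 0  ->  6 a_3 = 5 a_1 = -10  ->  a_3 = -5/3
  x^2: 12 a_4 - 6 a_2 = 0  ->  12 a_4 = 6 a_2 = 12  ->  a_4 = 1
Truncated series: y(x) = 2 - 2 x + 2 x^2 - (5/3) x^3 + x^4 + O(x^5).

a_0 = 2; a_1 = -2; a_2 = 2; a_3 = -5/3; a_4 = 1


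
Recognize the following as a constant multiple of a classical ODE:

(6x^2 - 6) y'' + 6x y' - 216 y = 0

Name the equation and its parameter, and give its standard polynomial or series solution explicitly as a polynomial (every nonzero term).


All three coefficients share the factor -6; dividing through by -6 gives  (1 - x^2) y'' - x y' + 36 y = 0.
This matches the Chebyshev equation (1 - x^2) y'' - x y' + n^2 y = 0 (note the -x y' term, not -2x y') with n^2 = 36, so n = 6; the polynomial solution is T_6(x).
With y = sum_k a_k x^k, matching x^k gives (k+2)(k+1) a_{k+2} = (k^2 - n^2) a_k = (k - 6)(k + 6) a_k. The right side vanishes at k = 6, so the series with the parity of 6 terminates at degree 6.
Standard normalization: leading coefficient of T_n is 2^(n-1), so a_6 = 2^5 = 32. Work downward with a_k = (k+1)(k+2) a_{k+2} / ((k - 6)(k + 6)):
  a_4 = (5)(6)(32) / ((4 - 6)(4 + 6)) = 960/(-20) = -48
  a_2 = (3)(4)(-48) / ((2 - 6)(2 + 6)) = -576/(-32) = 18
  a_0 = (1)(2)(18) / ((0 - 6)(0 + 6)) = 36/(-36) = -1
Hence T_6(x) = 32 x^6 - 48 x^4 + 18 x^2 - 1.

T_6(x); series = 32 x^6 - 48 x^4 + 18 x^2 - 1


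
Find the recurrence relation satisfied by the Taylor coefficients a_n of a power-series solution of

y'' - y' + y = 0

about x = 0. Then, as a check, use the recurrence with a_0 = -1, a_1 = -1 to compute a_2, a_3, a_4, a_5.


Substitute y = sum_n a_n x^n.
y''(x) has coefficient (n+2)(n+1) a_{n+2} at x^n;
-y'(x) has coefficient -(n+1) a_{n+1} at x^n;
y(x) has coefficient 1 a_n at x^n.
Matching x^n: (n+2)(n+1) a_{n+2} - (n+1) a_{n+1} + 1 a_n = 0.
Thus a_{n+2} = [(n+1) a_{n+1} - 1 a_n] / ((n+1)(n+2)).

Check with a_0 = -1, a_1 = -1 (apply the recurrence for n = 0, 1, 2, 3): a_0 = -1, a_1 = -1, a_2 = 0, a_3 = 1/6, a_4 = 1/24, a_5 = 0.

a_(n+2) = [(n+1) a_(n+1) - 1 a_n] / ((n+1)(n+2)); check: a_0 = -1, a_1 = -1, a_2 = 0, a_3 = 1/6, a_4 = 1/24, a_5 = 0


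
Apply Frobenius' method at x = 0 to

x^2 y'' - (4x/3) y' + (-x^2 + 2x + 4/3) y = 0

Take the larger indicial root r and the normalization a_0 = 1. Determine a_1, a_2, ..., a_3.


Write in Frobenius form y'' + (p(x)/x) y' + (q(x)/x^2) y = 0:
  p(x) = -4/3,  q(x) = -x^2 + 2x + 4/3.
Indicial equation: r(r-1) + (-4/3) r + (4/3) = 0 -> roots r_1 = 4/3, r_2 = 1.
Take r = r_1 = 4/3. Let y(x) = x^r sum_{n>=0} a_n x^n with a_0 = 1.
Substitute y = x^r sum a_n x^n and match x^{r+n}. The recurrence is
  D(n) a_n + 2 a_{n-1} - 1 a_{n-2} = 0,  where D(n) = (r+n)(r+n-1) + (-4/3)(r+n) + (4/3).
  a_n = [-2 a_{n-1} + 1 a_{n-2}] / D(n).
Since the indicial polynomial factors as (r - r_1)(r - r_2), D(n) = (r_1 + n - r_1)(r_1 + n - r_2) = n(n + 1/3).
Evaluating step by step (a_0 = 1):
  n = 1: D(1) = 1(1 + 1/3) = 4/3; numerator = -2(1) = -2; a_1 = (-2)/(4/3) = -3/2
  n = 2: D(2) = 2(2 + 1/3) = 14/3; numerator = -2(-3/2) + 1(1) = 4; a_2 = (4)/(14/3) = 6/7
  n = 3: D(3) = 3(3 + 1/3) = 10; numerator = -2(6/7) + 1(-3/2) = -45/14; a_3 = (-45/14)/(10) = -9/28

r = 4/3; a_0 = 1; a_1 = -3/2; a_2 = 6/7; a_3 = -9/28


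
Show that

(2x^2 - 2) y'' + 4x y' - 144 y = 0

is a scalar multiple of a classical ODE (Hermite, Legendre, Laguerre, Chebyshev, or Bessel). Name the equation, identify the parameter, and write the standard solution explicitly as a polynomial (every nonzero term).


All three coefficients share the factor -2; dividing through by -2 gives  (1 - x^2) y'' - 2x y' + 72 y = 0.
This matches the Legendre equation (1 - x^2) y'' - 2x y' + n(n+1) y = 0 (note the -2x y' term) with n(n+1) = 72, so n = 8; the polynomial solution is P_8(x).
With y = sum_k a_k x^k, matching x^k gives (k+2)(k+1) a_{k+2} = [k(k+1) - n(n+1)] a_k = (k - 8)(k + 9) a_k. The right side vanishes at k = 8, so the series with the parity of 8 terminates at degree 8.
Standard normalization (P_n(1) = 1): leading coefficient (2n)!/(2^n (n!)^2) = 20922789888000/(256*1625702400) = 6435/128, so a_8 = 6435/128. Work downward with a_k = (k+1)(k+2) a_{k+2} / ((k - 8)(k + 9)):
  a_6 = (7)(8)(6435/128) / ((6 - 8)(6 + 9)) = (45045/16)/(-30) = -3003/32
  a_4 = (5)(6)(-3003/32) / ((4 - 8)(4 + 9)) = (-45045/16)/(-52) = 3465/64
  a_2 = (3)(4)(3465/64) / ((2 - 8)(2 + 9)) = (10395/16)/(-66) = -315/32
  a_0 = (1)(2)(-315/32) / ((0 - 8)(0 + 9)) = (-315/16)/(-72) = 35/128
Hence P_8(x) = 6435 x^8/128 - 3003 x^6/32 + 3465 x^4/64 - 315 x^2/32 + 35/128.

P_8(x); series = 6435 x^8/128 - 3003 x^6/32 + 3465 x^4/64 - 315 x^2/32 + 35/128


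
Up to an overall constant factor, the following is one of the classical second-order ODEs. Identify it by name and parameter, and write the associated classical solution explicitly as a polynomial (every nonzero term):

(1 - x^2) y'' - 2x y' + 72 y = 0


The equation is already in a standard form:  (1 - x^2) y'' - 2x y' + 72 y = 0.
This matches the Legendre equation (1 - x^2) y'' - 2x y' + n(n+1) y = 0 (note the -2x y' term) with n(n+1) = 72, so n = 8; the polynomial solution is P_8(x).
With y = sum_k a_k x^k, matching x^k gives (k+2)(k+1) a_{k+2} = [k(k+1) - n(n+1)] a_k = (k - 8)(k + 9) a_k. The right side vanishes at k = 8, so the series with the parity of 8 terminates at degree 8.
Standard normalization (P_n(1) = 1): leading coefficient (2n)!/(2^n (n!)^2) = 20922789888000/(256*1625702400) = 6435/128, so a_8 = 6435/128. Work downward with a_k = (k+1)(k+2) a_{k+2} / ((k - 8)(k + 9)):
  a_6 = (7)(8)(6435/128) / ((6 - 8)(6 + 9)) = (45045/16)/(-30) = -3003/32
  a_4 = (5)(6)(-3003/32) / ((4 - 8)(4 + 9)) = (-45045/16)/(-52) = 3465/64
  a_2 = (3)(4)(3465/64) / ((2 - 8)(2 + 9)) = (10395/16)/(-66) = -315/32
  a_0 = (1)(2)(-315/32) / ((0 - 8)(0 + 9)) = (-315/16)/(-72) = 35/128
Hence P_8(x) = 6435 x^8/128 - 3003 x^6/32 + 3465 x^4/64 - 315 x^2/32 + 35/128.

P_8(x); series = 6435 x^8/128 - 3003 x^6/32 + 3465 x^4/64 - 315 x^2/32 + 35/128


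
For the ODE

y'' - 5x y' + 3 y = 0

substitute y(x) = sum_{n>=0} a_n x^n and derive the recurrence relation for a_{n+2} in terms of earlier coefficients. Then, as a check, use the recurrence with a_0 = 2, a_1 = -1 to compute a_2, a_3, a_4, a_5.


Substitute y = sum_n a_n x^n.
y''(x) has coefficient (n+2)(n+1) a_{n+2} at x^n;
-5 x y'(x) has coefficient -5 n a_n at x^n (shift);
3 y(x) has coefficient 3 a_n at x^n.
Matching x^n: (n+2)(n+1) a_{n+2} + (-5n + 3) a_n = 0.
Thus a_{n+2} = (5n - 3) / ((n+1)(n+2)) * a_n.

Check with a_0 = 2, a_1 = -1 (apply the recurrence for n = 0, 1, 2, 3): a_0 = 2, a_1 = -1, a_2 = -3, a_3 = -1/3, a_4 = -7/4, a_5 = -1/5.

a_(n+2) = (5n - 3) / ((n+1)(n+2)) * a_n; check: a_0 = 2, a_1 = -1, a_2 = -3, a_3 = -1/3, a_4 = -7/4, a_5 = -1/5
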